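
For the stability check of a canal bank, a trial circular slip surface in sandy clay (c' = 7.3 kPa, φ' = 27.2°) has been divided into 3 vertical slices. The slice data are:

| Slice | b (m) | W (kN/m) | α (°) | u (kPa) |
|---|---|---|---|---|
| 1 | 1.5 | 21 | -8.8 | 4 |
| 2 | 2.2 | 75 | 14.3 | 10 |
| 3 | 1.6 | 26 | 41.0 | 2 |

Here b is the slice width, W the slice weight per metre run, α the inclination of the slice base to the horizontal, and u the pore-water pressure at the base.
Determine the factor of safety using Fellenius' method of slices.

Ordinary method of slices: FS = Σ[c'·Δl_i + (W_i cosα_i − u_i·Δl_i)·tanφ'] / Σ W_i sinα_i, with Δl_i = b_i / cosα_i.
Slice 1: Δl = 1.5/cos(-8.8°) = 1.518 m; N'_1 = 21·cos(-8.8°) − 4·1.518 = 14.7; c'Δl = 11.08; W sinα = -3.2
Slice 2: Δl = 2.2/cos14.3° = 2.270 m; N'_2 = 75·cos14.3° − 10·2.270 = 50.0; c'Δl = 16.57; W sinα = 18.5
Slice 3: Δl = 1.6/cos41.0° = 2.120 m; N'_3 = 26·cos41.0° − 2·2.120 = 15.4; c'Δl = 15.48; W sinα = 17.1
Σc'Δl = 43.1 kN/m; ΣN' = 80.0 kN/m; ΣW sinα = 32.4 kN/m
Resisting = 43.1 + 80.0·tan27.2° = 43.1 + 41.1 = 84.3 kN/m
FS = 84.3 / 32.4 = 2.603

FS = 2.60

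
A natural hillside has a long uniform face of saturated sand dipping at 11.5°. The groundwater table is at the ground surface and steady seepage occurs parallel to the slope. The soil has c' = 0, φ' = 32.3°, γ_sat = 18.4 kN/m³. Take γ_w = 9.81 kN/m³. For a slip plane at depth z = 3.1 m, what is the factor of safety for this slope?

FS = 1.45

With seepage parallel to the slope and the water table at the surface, the effective normal stress on the slip plane uses the buoyant unit weight γ' = γ_sat − γ_w while the driving shear stress uses γ_sat:
FS = [c' + γ' z cos²β tanφ'] / [γ_sat z sinβ cosβ]
(For c' = 0 this reduces to FS = (γ'/γ_sat)·tanφ'/tanβ.)
γ' = 18.4 − 9.81 = 8.59 kN/m³
Numerator = 0.0 + 8.59·3.1·cos²11.5°·tan32.3° = 0.0 + 8.59·3.1·0.9603·0.6322 = 16.165 kPa
Denominator = 18.4·3.1·sin11.5°·cos11.5° = 18.4·3.1·0.1994·0.9799 = 11.144 kPa
FS = 16.165 / 11.144 = 1.451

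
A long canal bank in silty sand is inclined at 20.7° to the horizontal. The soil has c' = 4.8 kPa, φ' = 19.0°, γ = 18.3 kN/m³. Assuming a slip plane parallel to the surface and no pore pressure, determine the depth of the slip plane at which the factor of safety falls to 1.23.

Setting FS = 1.23 in FS = [c' + γz cos²β tanφ'] / [γz sinβ cosβ] and solving for z:
z = c' / [γ cosβ (FS·sinβ − cosβ·tanφ')]
  = 4.8 / [18.3·cos20.7°·(1.23·sin20.7° − cos20.7°·tan19.0°)]
  = 4.8 / [18.3·0.9354·(1.23·0.3535 − 0.9354·0.3443)]
  = 4.8 / 1.9288 = 2.489 m

z = 2.49 m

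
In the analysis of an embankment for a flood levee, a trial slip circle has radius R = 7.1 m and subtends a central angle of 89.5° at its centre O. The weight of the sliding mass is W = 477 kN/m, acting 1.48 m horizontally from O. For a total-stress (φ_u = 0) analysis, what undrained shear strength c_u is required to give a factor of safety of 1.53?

c_u = 13.7 kPa

FS = c_u·L_a·R / (W·d), so c_u = FS·W·d / (L_a·R).
Arc length L_a = R·θ = 7.1·(89.5°·π/180) = 7.1·1.5621 = 11.09 m
c_u = 1.53·477·1.48 / (11.09·7.1) = 1080.1 / 78.74 = 13.72 kPa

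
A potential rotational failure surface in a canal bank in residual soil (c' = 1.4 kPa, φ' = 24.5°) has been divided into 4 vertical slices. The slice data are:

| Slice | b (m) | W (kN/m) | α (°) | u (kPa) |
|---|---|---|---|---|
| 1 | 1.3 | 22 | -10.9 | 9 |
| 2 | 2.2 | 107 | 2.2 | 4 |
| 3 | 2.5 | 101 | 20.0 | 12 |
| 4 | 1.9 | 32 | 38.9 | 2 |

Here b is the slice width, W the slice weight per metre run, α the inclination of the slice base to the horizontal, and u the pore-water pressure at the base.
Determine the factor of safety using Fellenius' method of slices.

Ordinary method of slices: FS = Σ[c'·Δl_i + (W_i cosα_i − u_i·Δl_i)·tanφ'] / Σ W_i sinα_i, with Δl_i = b_i / cosα_i.
Slice 1: Δl = 1.3/cos(-10.9°) = 1.324 m; N'_1 = 22·cos(-10.9°) − 9·1.324 = 9.7; c'Δl = 1.85; W sinα = -4.2
Slice 2: Δl = 2.2/cos2.2° = 2.202 m; N'_2 = 107·cos2.2° − 4·2.202 = 98.1; c'Δl = 3.08; W sinα = 4.1
Slice 3: Δl = 2.5/cos20.0° = 2.660 m; N'_3 = 101·cos20.0° − 12·2.660 = 63.0; c'Δl = 3.72; W sinα = 34.5
Slice 4: Δl = 1.9/cos38.9° = 2.441 m; N'_4 = 32·cos38.9° − 2·2.441 = 20.0; c'Δl = 3.42; W sinα = 20.1
Σc'Δl = 12.1 kN/m; ΣN' = 190.8 kN/m; ΣW sinα = 54.6 kN/m
Resisting = 12.1 + 190.8·tan24.5° = 12.1 + 87.0 = 99.0 kN/m
FS = 99.0 / 54.6 = 1.814

FS = 1.81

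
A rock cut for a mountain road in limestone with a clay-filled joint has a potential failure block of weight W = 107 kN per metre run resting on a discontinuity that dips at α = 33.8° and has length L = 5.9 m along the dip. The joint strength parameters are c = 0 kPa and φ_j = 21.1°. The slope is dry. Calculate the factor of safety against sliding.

FS = 0.58

Resolving the block weight along and normal to the plane and applying the Mohr–Coulomb strength on the joint:
N' = W cosα = 107·cos33.8° = 88.9 kN/m
Driving force T = W sinα = 107·sin33.8° = 59.5 kN/m
Resisting force R = c·L + N'·tanφ_j = 0·5.9 + 88.9·tan21.1° = 0.0 + 34.3 = 34.3 kN/m
FS = R / T = 34.3 / 59.5 = 0.576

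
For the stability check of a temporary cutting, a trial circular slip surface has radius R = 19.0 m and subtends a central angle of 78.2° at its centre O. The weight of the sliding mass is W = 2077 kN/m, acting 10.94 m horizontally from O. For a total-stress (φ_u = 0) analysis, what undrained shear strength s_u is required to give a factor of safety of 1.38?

s_u = 63.6 kPa

FS = s_u·L_a·R / (W·d), so s_u = FS·W·d / (L_a·R).
Arc length L_a = R·θ = 19.0·(78.2°·π/180) = 19.0·1.3648 = 25.93 m
s_u = 1.38·2077·10.94 / (25.93·19.0) = 31356.9 / 492.71 = 63.64 kPa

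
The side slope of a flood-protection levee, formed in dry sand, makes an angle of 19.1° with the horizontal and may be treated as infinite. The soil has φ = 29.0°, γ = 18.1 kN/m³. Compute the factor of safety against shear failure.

For a dry cohesionless infinite slope the factor of safety is FS = tanφ / tanβ.
FS = tan29.0° / tan19.1° = 0.5543 / 0.3463 = 1.601

FS = 1.60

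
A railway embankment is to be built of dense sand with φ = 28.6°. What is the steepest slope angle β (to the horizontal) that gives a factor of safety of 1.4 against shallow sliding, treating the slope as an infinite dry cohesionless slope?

For an infinite dry cohesionless slope FS = tanφ/tanβ, so tanβ = tanφ / FS.
tanβ = tan28.6° / 1.4 = 0.5452 / 1.4 = 0.3894
β = arctan(0.3894) = 21.28°

β = 21.3°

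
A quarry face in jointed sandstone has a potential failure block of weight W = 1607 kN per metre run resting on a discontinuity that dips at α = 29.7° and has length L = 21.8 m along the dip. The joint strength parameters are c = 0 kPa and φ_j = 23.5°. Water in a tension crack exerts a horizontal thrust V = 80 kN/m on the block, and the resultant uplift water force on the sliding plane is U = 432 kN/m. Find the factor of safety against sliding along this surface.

FS = 0.46

Resolving the block weight along and normal to the plane and applying the Mohr–Coulomb strength on the joint:
N' = W cosα − U − V sinα = 1607·cos29.7° − 432 − 80·sin29.7° = 924.3 kN/m
Driving force T = W sinα + V cosα = 1607·sin29.7° + 80·cos29.7° = 865.7 kN/m
Resisting force R = c·L + N'·tanφ_j = 0·21.8 + 924.3·tan23.5° = 0.0 + 401.9 = 401.9 kN/m
FS = R / T = 401.9 / 865.7 = 0.464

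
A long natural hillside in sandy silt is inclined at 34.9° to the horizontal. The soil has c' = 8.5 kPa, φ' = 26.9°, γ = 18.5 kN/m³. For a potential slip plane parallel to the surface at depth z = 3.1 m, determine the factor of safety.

FS = 1.04

For an infinite slope with a slip plane parallel to the surface (no pore pressure): FS = [c' + γz cos²β tanφ'] / [γz sinβ cosβ].
γz = 18.5·3.1 = 57.35 kN/m²
Numerator = 8.5 + 57.35·cos²34.9°·tan26.9° = 8.5 + 57.35·0.6726·0.5073 = 28.071 kPa
Denominator = 57.35·sin34.9°·cos34.9° = 57.35·0.5721·0.8202 = 26.911 kPa
FS = 28.071 / 26.911 = 1.043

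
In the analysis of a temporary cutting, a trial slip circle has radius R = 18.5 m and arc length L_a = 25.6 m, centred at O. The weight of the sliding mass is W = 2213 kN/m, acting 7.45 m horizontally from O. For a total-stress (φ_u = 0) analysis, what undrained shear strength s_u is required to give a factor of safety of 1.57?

FS = s_u·L_a·R / (W·d), so s_u = FS·W·d / (L_a·R).
s_u = 1.57·2213·7.45 / (25.60·18.5) = 25884.4 / 473.60 = 54.65 kPa

s_u = 54.7 kPa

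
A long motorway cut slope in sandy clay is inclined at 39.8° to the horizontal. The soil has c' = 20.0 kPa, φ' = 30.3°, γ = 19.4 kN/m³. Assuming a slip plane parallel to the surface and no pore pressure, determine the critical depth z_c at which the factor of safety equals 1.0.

z_c = 7.02 m

Setting FS = 1.00 in FS = [c' + γz cos²β tanφ'] / [γz sinβ cosβ] and solving for z:
z = c' / [γ cosβ (FS·sinβ − cosβ·tanφ')]
  = 20.0 / [19.4·cos39.8°·(1.00·sin39.8° − cos39.8°·tan30.3°)]
  = 20.0 / [19.4·0.7683·(1.00·0.6401 − 0.7683·0.5844)]
  = 20.0 / 2.8492 = 7.020 m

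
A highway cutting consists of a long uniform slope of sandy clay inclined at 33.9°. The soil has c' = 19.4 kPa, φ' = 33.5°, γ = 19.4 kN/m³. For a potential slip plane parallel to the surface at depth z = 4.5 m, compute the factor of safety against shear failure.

FS = 1.47

For an infinite slope with a slip plane parallel to the surface (no pore pressure): FS = [c' + γz cos²β tanφ'] / [γz sinβ cosβ].
γz = 19.4·4.5 = 87.30 kN/m²
Numerator = 19.4 + 87.30·cos²33.9°·tan33.5° = 19.4 + 87.30·0.6889·0.6619 = 59.208 kPa
Denominator = 87.30·sin33.9°·cos33.9° = 87.30·0.5577·0.8300 = 40.414 kPa
FS = 59.208 / 40.414 = 1.465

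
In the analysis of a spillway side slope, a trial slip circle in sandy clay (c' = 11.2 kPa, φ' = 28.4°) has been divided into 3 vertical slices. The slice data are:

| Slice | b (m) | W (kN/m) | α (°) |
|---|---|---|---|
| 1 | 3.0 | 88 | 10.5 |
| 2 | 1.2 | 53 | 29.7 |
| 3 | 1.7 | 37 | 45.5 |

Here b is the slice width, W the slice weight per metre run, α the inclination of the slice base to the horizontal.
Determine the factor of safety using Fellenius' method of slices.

Ordinary method of slices: FS = Σ[c'·Δl_i + (W_i cosα_i)·tanφ'] / Σ W_i sinα_i, with Δl_i = b_i / cosα_i.
Slice 1: Δl = 3.0/cos10.5° = 3.051 m; N'_1 = 88·cos10.5° = 86.5; c'Δl = 34.17; W sinα = 16.0
Slice 2: Δl = 1.2/cos29.7° = 1.381 m; N'_2 = 53·cos29.7° = 46.0; c'Δl = 15.47; W sinα = 26.3
Slice 3: Δl = 1.7/cos45.5° = 2.425 m; N'_3 = 37·cos45.5° = 25.9; c'Δl = 27.16; W sinα = 26.4
Σc'Δl = 76.8 kN/m; ΣN' = 158.5 kN/m; ΣW sinα = 68.7 kN/m
Resisting = 76.8 + 158.5·tan28.4° = 76.8 + 85.7 = 162.5 kN/m
FS = 162.5 / 68.7 = 2.366

FS = 2.37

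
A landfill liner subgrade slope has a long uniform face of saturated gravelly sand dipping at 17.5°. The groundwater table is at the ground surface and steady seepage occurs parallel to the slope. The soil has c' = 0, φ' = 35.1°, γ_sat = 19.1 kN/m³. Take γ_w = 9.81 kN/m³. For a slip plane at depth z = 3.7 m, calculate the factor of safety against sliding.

With seepage parallel to the slope and the water table at the surface, the effective normal stress on the slip plane uses the buoyant unit weight γ' = γ_sat − γ_w while the driving shear stress uses γ_sat:
FS = [c' + γ' z cos²β tanφ'] / [γ_sat z sinβ cosβ]
(For c' = 0 this reduces to FS = (γ'/γ_sat)·tanφ'/tanβ.)
γ' = 19.1 − 9.81 = 9.29 kN/m³
Numerator = 0.0 + 9.29·3.7·cos²17.5°·tan35.1° = 0.0 + 9.29·3.7·0.9096·0.7028 = 21.973 kPa
Denominator = 19.1·3.7·sin17.5°·cos17.5° = 19.1·3.7·0.3007·0.9537 = 20.267 kPa
FS = 21.973 / 20.267 = 1.084

FS = 1.08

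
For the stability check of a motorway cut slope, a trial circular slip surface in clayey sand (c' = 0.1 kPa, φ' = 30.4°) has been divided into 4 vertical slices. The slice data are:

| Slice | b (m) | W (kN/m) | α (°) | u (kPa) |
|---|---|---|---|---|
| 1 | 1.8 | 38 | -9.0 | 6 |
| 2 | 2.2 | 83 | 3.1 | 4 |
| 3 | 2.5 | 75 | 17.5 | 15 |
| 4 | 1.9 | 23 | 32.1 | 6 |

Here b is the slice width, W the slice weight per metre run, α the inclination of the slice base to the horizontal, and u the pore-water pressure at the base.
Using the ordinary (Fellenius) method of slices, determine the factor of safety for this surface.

Ordinary method of slices: FS = Σ[c'·Δl_i + (W_i cosα_i − u_i·Δl_i)·tanφ'] / Σ W_i sinα_i, with Δl_i = b_i / cosα_i.
Slice 1: Δl = 1.8/cos(-9.0°) = 1.822 m; N'_1 = 38·cos(-9.0°) − 6·1.822 = 26.6; c'Δl = 0.18; W sinα = -5.9
Slice 2: Δl = 2.2/cos3.1° = 2.203 m; N'_2 = 83·cos3.1° − 4·2.203 = 74.1; c'Δl = 0.22; W sinα = 4.5
Slice 3: Δl = 2.5/cos17.5° = 2.621 m; N'_3 = 75·cos17.5° − 15·2.621 = 32.2; c'Δl = 0.26; W sinα = 22.6
Slice 4: Δl = 1.9/cos32.1° = 2.243 m; N'_4 = 23·cos32.1° − 6·2.243 = 6.0; c'Δl = 0.22; W sinα = 12.2
Σc'Δl = 0.9 kN/m; ΣN' = 138.9 kN/m; ΣW sinα = 33.3 kN/m
Resisting = 0.9 + 138.9·tan30.4° = 0.9 + 81.5 = 82.4 kN/m
FS = 82.4 / 33.3 = 2.472

FS = 2.47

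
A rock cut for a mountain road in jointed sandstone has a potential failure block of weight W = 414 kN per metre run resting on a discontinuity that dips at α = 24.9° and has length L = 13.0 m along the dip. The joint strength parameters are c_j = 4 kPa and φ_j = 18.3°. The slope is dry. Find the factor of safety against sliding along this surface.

Resolving the block weight along and normal to the plane and applying the Mohr–Coulomb strength on the joint:
N' = W cosα = 414·cos24.9° = 375.5 kN/m
Driving force T = W sinα = 414·sin24.9° = 174.3 kN/m
Resisting force R = c_j·L + N'·tanφ_j = 4·13.0 + 375.5·tan18.3° = 52.0 + 124.2 = 176.2 kN/m
FS = R / T = 176.2 / 174.3 = 1.011

FS = 1.01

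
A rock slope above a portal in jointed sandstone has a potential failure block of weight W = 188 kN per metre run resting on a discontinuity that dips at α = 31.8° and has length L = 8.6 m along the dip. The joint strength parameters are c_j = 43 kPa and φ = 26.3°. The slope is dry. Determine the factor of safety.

Resolving the block weight along and normal to the plane and applying the Mohr–Coulomb strength on the joint:
N' = W cosα = 188·cos31.8° = 159.8 kN/m
Driving force T = W sinα = 188·sin31.8° = 99.1 kN/m
Resisting force R = c_j·L + N'·tanφ = 43·8.6 + 159.8·tan26.3° = 369.8 + 79.0 = 448.8 kN/m
FS = R / T = 448.8 / 99.1 = 4.530

FS = 4.53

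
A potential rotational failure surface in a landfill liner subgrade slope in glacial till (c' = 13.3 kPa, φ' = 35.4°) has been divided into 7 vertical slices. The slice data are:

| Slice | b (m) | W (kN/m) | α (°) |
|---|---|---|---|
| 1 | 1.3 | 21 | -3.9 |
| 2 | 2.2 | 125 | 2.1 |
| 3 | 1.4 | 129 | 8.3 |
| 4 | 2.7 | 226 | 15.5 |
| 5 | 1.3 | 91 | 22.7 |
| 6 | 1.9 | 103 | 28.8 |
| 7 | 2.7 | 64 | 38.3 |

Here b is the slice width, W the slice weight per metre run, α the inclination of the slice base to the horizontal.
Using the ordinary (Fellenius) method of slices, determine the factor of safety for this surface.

FS = 3.41

Ordinary method of slices: FS = Σ[c'·Δl_i + (W_i cosα_i)·tanφ'] / Σ W_i sinα_i, with Δl_i = b_i / cosα_i.
Slice 1: Δl = 1.3/cos(-3.9°) = 1.303 m; N'_1 = 21·cos(-3.9°) = 21.0; c'Δl = 17.33; W sinα = -1.4
Slice 2: Δl = 2.2/cos2.1° = 2.201 m; N'_2 = 125·cos2.1° = 124.9; c'Δl = 29.28; W sinα = 4.6
Slice 3: Δl = 1.4/cos8.3° = 1.415 m; N'_3 = 129·cos8.3° = 127.6; c'Δl = 18.82; W sinα = 18.6
Slice 4: Δl = 2.7/cos15.5° = 2.802 m; N'_4 = 226·cos15.5° = 217.8; c'Δl = 37.27; W sinα = 60.4
Slice 5: Δl = 1.3/cos22.7° = 1.409 m; N'_5 = 91·cos22.7° = 84.0; c'Δl = 18.74; W sinα = 35.1
Slice 6: Δl = 1.9/cos28.8° = 2.168 m; N'_6 = 103·cos28.8° = 90.3; c'Δl = 28.84; W sinα = 49.6
Slice 7: Δl = 2.7/cos38.3° = 3.440 m; N'_7 = 64·cos38.3° = 50.2; c'Δl = 45.76; W sinα = 39.7
Σc'Δl = 196.0 kN/m; ΣN' = 715.7 kN/m; ΣW sinα = 206.6 kN/m
Resisting = 196.0 + 715.7·tan35.4° = 196.0 + 508.6 = 704.7 kN/m
FS = 704.7 / 206.6 = 3.411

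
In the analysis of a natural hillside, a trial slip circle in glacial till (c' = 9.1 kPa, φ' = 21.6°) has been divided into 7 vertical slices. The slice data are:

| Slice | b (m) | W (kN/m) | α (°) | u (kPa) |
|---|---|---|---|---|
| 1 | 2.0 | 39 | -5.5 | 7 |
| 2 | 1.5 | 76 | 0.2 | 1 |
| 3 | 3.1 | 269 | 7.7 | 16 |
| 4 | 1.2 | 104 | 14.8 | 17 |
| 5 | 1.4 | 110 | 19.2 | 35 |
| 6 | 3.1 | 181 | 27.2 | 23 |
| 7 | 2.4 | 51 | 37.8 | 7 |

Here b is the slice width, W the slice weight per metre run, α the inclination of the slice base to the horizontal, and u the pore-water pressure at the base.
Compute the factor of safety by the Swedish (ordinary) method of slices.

FS = 1.73

Ordinary method of slices: FS = Σ[c'·Δl_i + (W_i cosα_i − u_i·Δl_i)·tanφ'] / Σ W_i sinα_i, with Δl_i = b_i / cosα_i.
Slice 1: Δl = 2.0/cos(-5.5°) = 2.009 m; N'_1 = 39·cos(-5.5°) − 7·2.009 = 24.8; c'Δl = 18.28; W sinα = -3.7
Slice 2: Δl = 1.5/cos0.2° = 1.500 m; N'_2 = 76·cos0.2° − 1·1.500 = 74.5; c'Δl = 13.65; W sinα = 0.3
Slice 3: Δl = 3.1/cos7.7° = 3.128 m; N'_3 = 269·cos7.7° − 16·3.128 = 216.5; c'Δl = 28.47; W sinα = 36.0
Slice 4: Δl = 1.2/cos14.8° = 1.241 m; N'_4 = 104·cos14.8° − 17·1.241 = 79.4; c'Δl = 11.29; W sinα = 26.6
Slice 5: Δl = 1.4/cos19.2° = 1.482 m; N'_5 = 110·cos19.2° − 35·1.482 = 52.0; c'Δl = 13.49; W sinα = 36.2
Slice 6: Δl = 3.1/cos27.2° = 3.485 m; N'_6 = 181·cos27.2° − 23·3.485 = 80.8; c'Δl = 31.72; W sinα = 82.7
Slice 7: Δl = 2.4/cos37.8° = 3.037 m; N'_7 = 51·cos37.8° − 7·3.037 = 19.0; c'Δl = 27.64; W sinα = 31.3
Σc'Δl = 144.5 kN/m; ΣN' = 547.1 kN/m; ΣW sinα = 209.3 kN/m
Resisting = 144.5 + 547.1·tan21.6° = 144.5 + 216.6 = 361.1 kN/m
FS = 361.1 / 209.3 = 1.725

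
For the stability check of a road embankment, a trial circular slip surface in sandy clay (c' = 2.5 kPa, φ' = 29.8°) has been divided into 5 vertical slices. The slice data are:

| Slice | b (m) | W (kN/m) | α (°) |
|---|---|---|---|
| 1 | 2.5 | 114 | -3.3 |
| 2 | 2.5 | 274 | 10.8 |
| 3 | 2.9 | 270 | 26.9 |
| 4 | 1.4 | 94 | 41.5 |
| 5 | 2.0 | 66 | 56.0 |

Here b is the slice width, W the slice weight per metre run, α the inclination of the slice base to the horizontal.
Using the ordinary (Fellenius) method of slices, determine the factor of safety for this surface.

FS = 1.60

Ordinary method of slices: FS = Σ[c'·Δl_i + (W_i cosα_i)·tanφ'] / Σ W_i sinα_i, with Δl_i = b_i / cosα_i.
Slice 1: Δl = 2.5/cos(-3.3°) = 2.504 m; N'_1 = 114·cos(-3.3°) = 113.8; c'Δl = 6.26; W sinα = -6.6
Slice 2: Δl = 2.5/cos10.8° = 2.545 m; N'_2 = 274·cos10.8° = 269.1; c'Δl = 6.36; W sinα = 51.3
Slice 3: Δl = 2.9/cos26.9° = 3.252 m; N'_3 = 270·cos26.9° = 240.8; c'Δl = 8.13; W sinα = 122.2
Slice 4: Δl = 1.4/cos41.5° = 1.869 m; N'_4 = 94·cos41.5° = 70.4; c'Δl = 4.67; W sinα = 62.3
Slice 5: Δl = 2.0/cos56.0° = 3.577 m; N'_5 = 66·cos56.0° = 36.9; c'Δl = 8.94; W sinα = 54.7
Σc'Δl = 34.4 kN/m; ΣN' = 731.1 kN/m; ΣW sinα = 283.9 kN/m
Resisting = 34.4 + 731.1·tan29.8° = 34.4 + 418.7 = 453.0 kN/m
FS = 453.0 / 283.9 = 1.596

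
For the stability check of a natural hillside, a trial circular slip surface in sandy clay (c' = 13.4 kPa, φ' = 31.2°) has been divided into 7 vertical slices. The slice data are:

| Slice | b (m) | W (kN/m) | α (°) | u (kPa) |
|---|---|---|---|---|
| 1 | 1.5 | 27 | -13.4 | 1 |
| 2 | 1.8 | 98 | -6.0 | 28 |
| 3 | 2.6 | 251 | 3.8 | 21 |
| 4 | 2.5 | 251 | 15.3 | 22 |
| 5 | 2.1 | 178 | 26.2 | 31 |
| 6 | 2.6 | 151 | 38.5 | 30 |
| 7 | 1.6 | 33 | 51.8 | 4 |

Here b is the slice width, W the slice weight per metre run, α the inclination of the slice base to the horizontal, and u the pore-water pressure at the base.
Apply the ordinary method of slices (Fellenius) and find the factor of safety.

FS = 2.15

Ordinary method of slices: FS = Σ[c'·Δl_i + (W_i cosα_i − u_i·Δl_i)·tanφ'] / Σ W_i sinα_i, with Δl_i = b_i / cosα_i.
Slice 1: Δl = 1.5/cos(-13.4°) = 1.542 m; N'_1 = 27·cos(-13.4°) − 1·1.542 = 24.7; c'Δl = 20.66; W sinα = -6.3
Slice 2: Δl = 1.8/cos(-6.0°) = 1.810 m; N'_2 = 98·cos(-6.0°) − 28·1.810 = 46.8; c'Δl = 24.25; W sinα = -10.2
Slice 3: Δl = 2.6/cos3.8° = 2.606 m; N'_3 = 251·cos3.8° − 21·2.606 = 195.7; c'Δl = 34.92; W sinα = 16.6
Slice 4: Δl = 2.5/cos15.3° = 2.592 m; N'_4 = 251·cos15.3° − 22·2.592 = 185.1; c'Δl = 34.73; W sinα = 66.2
Slice 5: Δl = 2.1/cos26.2° = 2.340 m; N'_5 = 178·cos26.2° − 31·2.340 = 87.2; c'Δl = 31.36; W sinα = 78.6
Slice 6: Δl = 2.6/cos38.5° = 3.322 m; N'_6 = 151·cos38.5° − 30·3.322 = 18.5; c'Δl = 44.52; W sinα = 94.0
Slice 7: Δl = 1.6/cos51.8° = 2.587 m; N'_7 = 33·cos51.8° − 4·2.587 = 10.1; c'Δl = 34.67; W sinα = 25.9
Σc'Δl = 225.1 kN/m; ΣN' = 568.0 kN/m; ΣW sinα = 264.9 kN/m
Resisting = 225.1 + 568.0·tan31.2° = 225.1 + 344.0 = 569.1 kN/m
FS = 569.1 / 264.9 = 2.149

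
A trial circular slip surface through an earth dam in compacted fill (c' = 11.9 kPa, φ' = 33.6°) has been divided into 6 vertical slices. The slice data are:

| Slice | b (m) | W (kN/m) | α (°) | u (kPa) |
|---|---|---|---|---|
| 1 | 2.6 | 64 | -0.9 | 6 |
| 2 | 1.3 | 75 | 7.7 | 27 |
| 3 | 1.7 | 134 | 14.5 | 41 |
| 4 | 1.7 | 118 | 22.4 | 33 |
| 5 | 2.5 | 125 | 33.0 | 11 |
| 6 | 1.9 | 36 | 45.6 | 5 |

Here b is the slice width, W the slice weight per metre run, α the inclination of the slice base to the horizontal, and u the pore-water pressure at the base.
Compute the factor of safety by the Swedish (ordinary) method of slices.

Ordinary method of slices: FS = Σ[c'·Δl_i + (W_i cosα_i − u_i·Δl_i)·tanφ'] / Σ W_i sinα_i, with Δl_i = b_i / cosα_i.
Slice 1: Δl = 2.6/cos(-0.9°) = 2.600 m; N'_1 = 64·cos(-0.9°) − 6·2.600 = 48.4; c'Δl = 30.94; W sinα = -1.0
Slice 2: Δl = 1.3/cos7.7° = 1.312 m; N'_2 = 75·cos7.7° − 27·1.312 = 38.9; c'Δl = 15.61; W sinα = 10.0
Slice 3: Δl = 1.7/cos14.5° = 1.756 m; N'_3 = 134·cos14.5° − 41·1.756 = 57.7; c'Δl = 20.90; W sinα = 33.6
Slice 4: Δl = 1.7/cos22.4° = 1.839 m; N'_4 = 118·cos22.4° − 33·1.839 = 48.4; c'Δl = 21.88; W sinα = 45.0
Slice 5: Δl = 2.5/cos33.0° = 2.981 m; N'_5 = 125·cos33.0° − 11·2.981 = 72.0; c'Δl = 35.47; W sinα = 68.1
Slice 6: Δl = 1.9/cos45.6° = 2.716 m; N'_6 = 36·cos45.6° − 5·2.716 = 11.6; c'Δl = 32.32; W sinα = 25.7
Σc'Δl = 157.1 kN/m; ΣN' = 277.1 kN/m; ΣW sinα = 181.4 kN/m
Resisting = 157.1 + 277.1·tan33.6° = 157.1 + 184.1 = 341.2 kN/m
FS = 341.2 / 181.4 = 1.881

FS = 1.88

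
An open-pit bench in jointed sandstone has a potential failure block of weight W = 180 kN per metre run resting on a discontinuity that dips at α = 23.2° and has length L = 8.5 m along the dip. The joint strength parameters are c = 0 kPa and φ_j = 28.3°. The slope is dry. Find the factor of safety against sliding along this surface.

FS = 1.26

Resolving the block weight along and normal to the plane and applying the Mohr–Coulomb strength on the joint:
N' = W cosα = 180·cos23.2° = 165.4 kN/m
Driving force T = W sinα = 180·sin23.2° = 70.9 kN/m
Resisting force R = c·L + N'·tanφ_j = 0·8.5 + 165.4·tan28.3° = 0.0 + 89.1 = 89.1 kN/m
FS = R / T = 89.1 / 70.9 = 1.256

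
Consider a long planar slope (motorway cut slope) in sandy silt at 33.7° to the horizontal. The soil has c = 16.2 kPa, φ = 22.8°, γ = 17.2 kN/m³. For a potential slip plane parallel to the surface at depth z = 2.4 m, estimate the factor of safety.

FS = 1.48

For an infinite slope with a slip plane parallel to the surface (no pore pressure): FS = [c + γz cos²β tanφ] / [γz sinβ cosβ].
γz = 17.2·2.4 = 41.28 kN/m²
Numerator = 16.2 + 41.28·cos²33.7°·tan22.8° = 16.2 + 41.28·0.6921·0.4204 = 28.211 kPa
Denominator = 41.28·sin33.7°·cos33.7° = 41.28·0.5548·0.8320 = 19.055 kPa
FS = 28.211 / 19.055 = 1.480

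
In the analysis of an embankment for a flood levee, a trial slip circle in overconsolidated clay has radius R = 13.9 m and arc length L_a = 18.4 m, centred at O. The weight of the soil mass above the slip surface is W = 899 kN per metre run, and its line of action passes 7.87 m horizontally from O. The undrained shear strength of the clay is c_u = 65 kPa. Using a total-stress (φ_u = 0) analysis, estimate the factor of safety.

Taking moments about the centre O, the resisting moment is provided by the undrained shear strength acting along the arc:
M_R = c_u·L_a·R = 65·18.40·13.9 = 16624.4 kN·m/m
M_D = W·d = 899·7.87 = 7075.1 kN·m/m
FS = M_R / M_D = 16624.4 / 7075.1 = 2.350

FS = 2.35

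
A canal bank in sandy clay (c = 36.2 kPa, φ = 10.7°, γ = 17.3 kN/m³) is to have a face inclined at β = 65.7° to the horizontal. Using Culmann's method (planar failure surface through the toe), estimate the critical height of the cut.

H_c = 17.58 m

Culmann's analysis gives the critical failure plane at α_cr = (β + φ)/2 = (65.7 + 10.7)/2 = 38.2°, and the critical height
H_c = (4c/γ) · sinβ cosφ / [1 − cos(β − φ)]
    = (4·36.2/17.3) · sin65.7°·cos10.7° / [1 − cos(55.0°)]
    = 8.370 · 0.9114·0.9826 / [1 − 0.5736]
    = 8.370 · 0.8956 / 0.4264
    = 17.58 m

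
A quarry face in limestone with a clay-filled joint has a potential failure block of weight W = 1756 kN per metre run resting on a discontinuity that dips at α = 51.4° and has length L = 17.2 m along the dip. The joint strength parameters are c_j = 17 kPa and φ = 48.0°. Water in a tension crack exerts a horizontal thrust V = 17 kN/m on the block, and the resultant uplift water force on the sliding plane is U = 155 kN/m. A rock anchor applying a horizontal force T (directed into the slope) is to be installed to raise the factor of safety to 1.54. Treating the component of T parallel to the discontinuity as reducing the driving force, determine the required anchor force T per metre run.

T = 442 kN/m

Resolving forces along and normal to the sliding plane, with the horizontal anchor force T adding T·sinα to the effective normal force and T·cosα acting up the plane against the driving force:
FS = [c_jL + (W cosα − U − V sinα + T sinα) tanφ] / [W sinα + V cosα − T cosα]
Without the anchor: N' = 927.2 kN/m, driving T_d = 1383.0 kN/m, resisting R = 17·17.2 + 927.2·tan48.0° = 1322.2 kN/m, FS = 0.96.
Setting FS = 1.54 and solving for T:
1.54·(1383.0 − T cos51.4°) = 1322.2 + T sin51.4°·tan48.0°
T·(sin51.4°·tan48.0° + 1.54·cos51.4°) = 1.54·1383.0 − 1322.2
T·(0.7815·1.1106 + 1.54·0.6239) = 2129.8 − 1322.2 = 807.5
T·1.8287 = 807.5
T = 441.6 kN/m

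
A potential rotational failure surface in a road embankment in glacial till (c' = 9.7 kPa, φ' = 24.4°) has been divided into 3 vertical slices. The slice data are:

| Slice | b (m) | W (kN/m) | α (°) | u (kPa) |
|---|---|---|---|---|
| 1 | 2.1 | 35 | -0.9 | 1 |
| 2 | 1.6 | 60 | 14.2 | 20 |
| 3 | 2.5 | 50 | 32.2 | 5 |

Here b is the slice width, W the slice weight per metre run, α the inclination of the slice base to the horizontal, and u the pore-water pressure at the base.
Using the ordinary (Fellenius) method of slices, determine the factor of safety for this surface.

Ordinary method of slices: FS = Σ[c'·Δl_i + (W_i cosα_i − u_i·Δl_i)·tanφ'] / Σ W_i sinα_i, with Δl_i = b_i / cosα_i.
Slice 1: Δl = 2.1/cos(-0.9°) = 2.100 m; N'_1 = 35·cos(-0.9°) − 1·2.100 = 32.9; c'Δl = 20.37; W sinα = -0.5
Slice 2: Δl = 1.6/cos14.2° = 1.650 m; N'_2 = 60·cos14.2° − 20·1.650 = 25.2; c'Δl = 16.01; W sinα = 14.7
Slice 3: Δl = 2.5/cos32.2° = 2.954 m; N'_3 = 50·cos32.2° − 5·2.954 = 27.5; c'Δl = 28.66; W sinα = 26.6
Σc'Δl = 65.0 kN/m; ΣN' = 85.6 kN/m; ΣW sinα = 40.8 kN/m
Resisting = 65.0 + 85.6·tan24.4° = 65.0 + 38.8 = 103.9 kN/m
FS = 103.9 / 40.8 = 2.545

FS = 2.54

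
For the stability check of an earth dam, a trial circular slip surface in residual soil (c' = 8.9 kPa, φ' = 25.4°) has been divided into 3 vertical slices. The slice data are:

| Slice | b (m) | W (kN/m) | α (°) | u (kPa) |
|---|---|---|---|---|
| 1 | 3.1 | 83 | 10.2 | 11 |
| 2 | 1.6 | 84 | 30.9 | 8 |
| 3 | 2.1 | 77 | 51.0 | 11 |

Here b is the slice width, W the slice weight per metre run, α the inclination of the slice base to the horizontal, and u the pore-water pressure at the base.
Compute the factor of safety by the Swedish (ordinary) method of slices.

Ordinary method of slices: FS = Σ[c'·Δl_i + (W_i cosα_i − u_i·Δl_i)·tanφ'] / Σ W_i sinα_i, with Δl_i = b_i / cosα_i.
Slice 1: Δl = 3.1/cos10.2° = 3.150 m; N'_1 = 83·cos10.2° − 11·3.150 = 47.0; c'Δl = 28.03; W sinα = 14.7
Slice 2: Δl = 1.6/cos30.9° = 1.865 m; N'_2 = 84·cos30.9° − 8·1.865 = 57.2; c'Δl = 16.60; W sinα = 43.1
Slice 3: Δl = 2.1/cos51.0° = 3.337 m; N'_3 = 77·cos51.0° − 11·3.337 = 11.8; c'Δl = 29.70; W sinα = 59.8
Σc'Δl = 74.3 kN/m; ΣN' = 116.0 kN/m; ΣW sinα = 117.7 kN/m
Resisting = 74.3 + 116.0·tan25.4° = 74.3 + 55.1 = 129.4 kN/m
FS = 129.4 / 117.7 = 1.100

FS = 1.10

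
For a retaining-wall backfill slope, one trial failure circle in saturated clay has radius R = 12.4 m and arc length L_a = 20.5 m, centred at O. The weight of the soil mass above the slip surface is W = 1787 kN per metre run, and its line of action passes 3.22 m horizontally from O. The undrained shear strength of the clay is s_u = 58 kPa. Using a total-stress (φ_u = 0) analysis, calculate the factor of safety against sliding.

Taking moments about the centre O, the resisting moment is provided by the undrained shear strength acting along the arc:
M_R = s_u·L_a·R = 58·20.50·12.4 = 14743.6 kN·m/m
M_D = W·d = 1787·3.22 = 5754.1 kN·m/m
FS = M_R / M_D = 14743.6 / 5754.1 = 2.562

FS = 2.56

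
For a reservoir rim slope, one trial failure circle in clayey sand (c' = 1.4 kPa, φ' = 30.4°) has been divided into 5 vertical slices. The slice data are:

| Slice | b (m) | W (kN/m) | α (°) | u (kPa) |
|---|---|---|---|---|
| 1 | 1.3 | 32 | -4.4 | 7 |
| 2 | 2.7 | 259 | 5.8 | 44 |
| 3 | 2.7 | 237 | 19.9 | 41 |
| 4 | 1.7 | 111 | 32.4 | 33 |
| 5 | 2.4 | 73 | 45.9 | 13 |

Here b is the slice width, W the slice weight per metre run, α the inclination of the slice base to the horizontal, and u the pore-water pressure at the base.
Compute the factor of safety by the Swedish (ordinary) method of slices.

Ordinary method of slices: FS = Σ[c'·Δl_i + (W_i cosα_i − u_i·Δl_i)·tanφ'] / Σ W_i sinα_i, with Δl_i = b_i / cosα_i.
Slice 1: Δl = 1.3/cos(-4.4°) = 1.304 m; N'_1 = 32·cos(-4.4°) − 7·1.304 = 22.8; c'Δl = 1.83; W sinα = -2.5
Slice 2: Δl = 2.7/cos5.8° = 2.714 m; N'_2 = 259·cos5.8° − 44·2.714 = 138.3; c'Δl = 3.80; W sinα = 26.2
Slice 3: Δl = 2.7/cos19.9° = 2.871 m; N'_3 = 237·cos19.9° − 41·2.871 = 105.1; c'Δl = 4.02; W sinα = 80.7
Slice 4: Δl = 1.7/cos32.4° = 2.013 m; N'_4 = 111·cos32.4° − 33·2.013 = 27.3; c'Δl = 2.82; W sinα = 59.5
Slice 5: Δl = 2.4/cos45.9° = 3.449 m; N'_5 = 73·cos45.9° − 13·3.449 = 6.0; c'Δl = 4.83; W sinα = 52.4
Σc'Δl = 17.3 kN/m; ΣN' = 299.4 kN/m; ΣW sinα = 216.3 kN/m
Resisting = 17.3 + 299.4·tan30.4° = 17.3 + 175.7 = 193.0 kN/m
FS = 193.0 / 216.3 = 0.892

FS = 0.89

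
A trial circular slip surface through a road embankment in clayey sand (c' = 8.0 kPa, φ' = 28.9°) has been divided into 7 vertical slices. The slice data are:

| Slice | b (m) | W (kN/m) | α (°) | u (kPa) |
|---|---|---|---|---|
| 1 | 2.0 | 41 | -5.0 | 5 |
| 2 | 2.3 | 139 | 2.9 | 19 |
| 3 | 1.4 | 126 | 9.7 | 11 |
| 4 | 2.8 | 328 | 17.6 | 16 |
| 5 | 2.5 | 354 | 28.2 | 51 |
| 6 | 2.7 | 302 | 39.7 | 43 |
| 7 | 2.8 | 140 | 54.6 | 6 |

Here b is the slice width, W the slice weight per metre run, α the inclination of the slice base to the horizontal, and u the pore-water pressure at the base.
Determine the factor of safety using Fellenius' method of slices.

FS = 1.00

Ordinary method of slices: FS = Σ[c'·Δl_i + (W_i cosα_i − u_i·Δl_i)·tanφ'] / Σ W_i sinα_i, with Δl_i = b_i / cosα_i.
Slice 1: Δl = 2.0/cos(-5.0°) = 2.008 m; N'_1 = 41·cos(-5.0°) − 5·2.008 = 30.8; c'Δl = 16.06; W sinα = -3.6
Slice 2: Δl = 2.3/cos2.9° = 2.303 m; N'_2 = 139·cos2.9° − 19·2.303 = 95.1; c'Δl = 18.42; W sinα = 7.0
Slice 3: Δl = 1.4/cos9.7° = 1.420 m; N'_3 = 126·cos9.7° − 11·1.420 = 108.6; c'Δl = 11.36; W sinα = 21.2
Slice 4: Δl = 2.8/cos17.6° = 2.938 m; N'_4 = 328·cos17.6° − 16·2.938 = 265.6; c'Δl = 23.50; W sinα = 99.2
Slice 5: Δl = 2.5/cos28.2° = 2.837 m; N'_5 = 354·cos28.2° − 51·2.837 = 167.3; c'Δl = 22.69; W sinα = 167.3
Slice 6: Δl = 2.7/cos39.7° = 3.509 m; N'_6 = 302·cos39.7° − 43·3.509 = 81.5; c'Δl = 28.07; W sinα = 192.9
Slice 7: Δl = 2.8/cos54.6° = 4.834 m; N'_7 = 140·cos54.6° − 6·4.834 = 52.1; c'Δl = 38.67; W sinα = 114.1
Σc'Δl = 158.8 kN/m; ΣN' = 801.0 kN/m; ΣW sinα = 598.2 kN/m
Resisting = 158.8 + 801.0·tan28.9° = 158.8 + 442.2 = 600.9 kN/m
FS = 600.9 / 598.2 = 1.005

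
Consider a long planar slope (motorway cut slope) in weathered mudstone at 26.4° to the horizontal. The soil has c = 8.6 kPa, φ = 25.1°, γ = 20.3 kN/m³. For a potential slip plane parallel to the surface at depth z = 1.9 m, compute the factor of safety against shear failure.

FS = 1.50

For an infinite slope with a slip plane parallel to the surface (no pore pressure): FS = [c + γz cos²β tanφ] / [γz sinβ cosβ].
γz = 20.3·1.9 = 38.57 kN/m²
Numerator = 8.6 + 38.57·cos²26.4°·tan25.1° = 8.6 + 38.57·0.8023·0.4684 = 23.096 kPa
Denominator = 38.57·sin26.4°·cos26.4° = 38.57·0.4446·0.8957 = 15.361 kPa
FS = 23.096 / 15.361 = 1.504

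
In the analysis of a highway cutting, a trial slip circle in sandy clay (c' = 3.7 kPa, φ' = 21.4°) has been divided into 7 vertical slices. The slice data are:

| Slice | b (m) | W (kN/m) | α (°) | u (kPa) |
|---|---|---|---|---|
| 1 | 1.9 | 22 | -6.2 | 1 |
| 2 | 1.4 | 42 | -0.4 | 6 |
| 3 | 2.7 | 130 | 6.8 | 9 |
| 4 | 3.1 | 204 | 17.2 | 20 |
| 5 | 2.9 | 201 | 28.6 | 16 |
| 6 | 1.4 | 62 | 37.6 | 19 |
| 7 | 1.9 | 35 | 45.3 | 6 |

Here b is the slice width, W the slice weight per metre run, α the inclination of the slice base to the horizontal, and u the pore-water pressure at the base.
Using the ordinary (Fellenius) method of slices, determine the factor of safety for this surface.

Ordinary method of slices: FS = Σ[c'·Δl_i + (W_i cosα_i − u_i·Δl_i)·tanφ'] / Σ W_i sinα_i, with Δl_i = b_i / cosα_i.
Slice 1: Δl = 1.9/cos(-6.2°) = 1.911 m; N'_1 = 22·cos(-6.2°) − 1·1.911 = 20.0; c'Δl = 7.07; W sinα = -2.4
Slice 2: Δl = 1.4/cos(-0.4°) = 1.400 m; N'_2 = 42·cos(-0.4°) − 6·1.400 = 33.6; c'Δl = 5.18; W sinα = -0.3
Slice 3: Δl = 2.7/cos6.8° = 2.719 m; N'_3 = 130·cos6.8° − 9·2.719 = 104.6; c'Δl = 10.06; W sinα = 15.4
Slice 4: Δl = 3.1/cos17.2° = 3.245 m; N'_4 = 204·cos17.2° − 20·3.245 = 130.0; c'Δl = 12.01; W sinα = 60.3
Slice 5: Δl = 2.9/cos28.6° = 3.303 m; N'_5 = 201·cos28.6° − 16·3.303 = 123.6; c'Δl = 12.22; W sinα = 96.2
Slice 6: Δl = 1.4/cos37.6° = 1.767 m; N'_6 = 62·cos37.6° − 19·1.767 = 15.5; c'Δl = 6.54; W sinα = 37.8
Slice 7: Δl = 1.9/cos45.3° = 2.701 m; N'_7 = 35·cos45.3° − 6·2.701 = 8.4; c'Δl = 9.99; W sinα = 24.9
Σc'Δl = 63.1 kN/m; ΣN' = 435.7 kN/m; ΣW sinα = 232.0 kN/m
Resisting = 63.1 + 435.7·tan21.4° = 63.1 + 170.8 = 233.8 kN/m
FS = 233.8 / 232.0 = 1.008

FS = 1.01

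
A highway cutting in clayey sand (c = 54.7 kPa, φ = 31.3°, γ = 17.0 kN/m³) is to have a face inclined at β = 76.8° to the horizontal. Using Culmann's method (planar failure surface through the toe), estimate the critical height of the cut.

H_c = 35.80 m

Culmann's analysis gives the critical failure plane at α_cr = (β + φ)/2 = (76.8 + 31.3)/2 = 54.0°, and the critical height
H_c = (4c/γ) · sinβ cosφ / [1 − cos(β − φ)]
    = (4·54.7/17.0) · sin76.8°·cos31.3° / [1 − cos(45.5°)]
    = 12.871 · 0.9736·0.8545 / [1 − 0.7009]
    = 12.871 · 0.8319 / 0.2991
    = 35.80 m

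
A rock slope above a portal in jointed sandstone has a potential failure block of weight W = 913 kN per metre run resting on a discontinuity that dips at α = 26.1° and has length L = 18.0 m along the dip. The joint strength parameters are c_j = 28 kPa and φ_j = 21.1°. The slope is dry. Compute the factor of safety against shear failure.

Resolving the block weight along and normal to the plane and applying the Mohr–Coulomb strength on the joint:
N' = W cosα = 913·cos26.1° = 819.9 kN/m
Driving force T = W sinα = 913·sin26.1° = 401.7 kN/m
Resisting force R = c_j·L + N'·tanφ_j = 28·18.0 + 819.9·tan21.1° = 504.0 + 316.4 = 820.4 kN/m
FS = R / T = 820.4 / 401.7 = 2.042

FS = 2.04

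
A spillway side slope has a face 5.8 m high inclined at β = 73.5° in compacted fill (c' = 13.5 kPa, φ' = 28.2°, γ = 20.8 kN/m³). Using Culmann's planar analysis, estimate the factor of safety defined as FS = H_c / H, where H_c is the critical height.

H_c = (4c'/γ) · sinβ cosφ' / [1 − cos(β − φ')]
    = (4·13.5/20.8) · sin73.5°·cos28.2° / [1 − cos45.3°]
    = 2.596 · 0.8450 / 0.2966 = 7.40 m
FS = H_c / H = 7.40 / 5.8 = 1.275

FS = 1.28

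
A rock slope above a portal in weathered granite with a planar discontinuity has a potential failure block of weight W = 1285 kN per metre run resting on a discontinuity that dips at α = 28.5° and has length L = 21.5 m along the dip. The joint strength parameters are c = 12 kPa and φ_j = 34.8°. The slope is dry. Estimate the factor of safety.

FS = 1.70

Resolving the block weight along and normal to the plane and applying the Mohr–Coulomb strength on the joint:
N' = W cosα = 1285·cos28.5° = 1129.3 kN/m
Driving force T = W sinα = 1285·sin28.5° = 613.1 kN/m
Resisting force R = c·L + N'·tanφ_j = 12·21.5 + 1129.3·tan34.8° = 258.0 + 784.9 = 1042.9 kN/m
FS = R / T = 1042.9 / 613.1 = 1.701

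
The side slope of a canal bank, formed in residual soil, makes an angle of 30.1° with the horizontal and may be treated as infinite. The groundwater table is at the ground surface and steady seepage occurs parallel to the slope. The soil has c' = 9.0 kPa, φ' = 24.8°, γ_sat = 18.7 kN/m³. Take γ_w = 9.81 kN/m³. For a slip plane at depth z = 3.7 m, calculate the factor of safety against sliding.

FS = 0.68

With seepage parallel to the slope and the water table at the surface, the effective normal stress on the slip plane uses the buoyant unit weight γ' = γ_sat − γ_w while the driving shear stress uses γ_sat:
FS = [c' + γ' z cos²β tanφ'] / [γ_sat z sinβ cosβ]
γ' = 18.7 − 9.81 = 8.89 kN/m³
Numerator = 9.0 + 8.89·3.7·cos²30.1°·tan24.8° = 9.0 + 8.89·3.7·0.7485·0.4621 = 20.376 kPa
Denominator = 18.7·3.7·sin30.1°·cos30.1° = 18.7·3.7·0.5015·0.8652 = 30.020 kPa
FS = 20.376 / 30.020 = 0.679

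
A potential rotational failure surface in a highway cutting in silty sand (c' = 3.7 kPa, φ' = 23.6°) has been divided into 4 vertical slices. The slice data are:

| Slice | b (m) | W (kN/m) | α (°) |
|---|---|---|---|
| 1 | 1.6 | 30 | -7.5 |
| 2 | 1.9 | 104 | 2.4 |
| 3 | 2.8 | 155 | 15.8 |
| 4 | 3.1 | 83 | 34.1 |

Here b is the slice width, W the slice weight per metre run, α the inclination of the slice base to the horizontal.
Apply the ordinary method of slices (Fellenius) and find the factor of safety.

Ordinary method of slices: FS = Σ[c'·Δl_i + (W_i cosα_i)·tanφ'] / Σ W_i sinα_i, with Δl_i = b_i / cosα_i.
Slice 1: Δl = 1.6/cos(-7.5°) = 1.614 m; N'_1 = 30·cos(-7.5°) = 29.7; c'Δl = 5.97; W sinα = -3.9
Slice 2: Δl = 1.9/cos2.4° = 1.902 m; N'_2 = 104·cos2.4° = 103.9; c'Δl = 7.04; W sinα = 4.4
Slice 3: Δl = 2.8/cos15.8° = 2.910 m; N'_3 = 155·cos15.8° = 149.1; c'Δl = 10.77; W sinα = 42.2
Slice 4: Δl = 3.1/cos34.1° = 3.744 m; N'_4 = 83·cos34.1° = 68.7; c'Δl = 13.85; W sinα = 46.5
Σc'Δl = 37.6 kN/m; ΣN' = 351.5 kN/m; ΣW sinα = 89.2 kN/m
Resisting = 37.6 + 351.5·tan23.6° = 37.6 + 153.6 = 191.2 kN/m
FS = 191.2 / 89.2 = 2.144

FS = 2.14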